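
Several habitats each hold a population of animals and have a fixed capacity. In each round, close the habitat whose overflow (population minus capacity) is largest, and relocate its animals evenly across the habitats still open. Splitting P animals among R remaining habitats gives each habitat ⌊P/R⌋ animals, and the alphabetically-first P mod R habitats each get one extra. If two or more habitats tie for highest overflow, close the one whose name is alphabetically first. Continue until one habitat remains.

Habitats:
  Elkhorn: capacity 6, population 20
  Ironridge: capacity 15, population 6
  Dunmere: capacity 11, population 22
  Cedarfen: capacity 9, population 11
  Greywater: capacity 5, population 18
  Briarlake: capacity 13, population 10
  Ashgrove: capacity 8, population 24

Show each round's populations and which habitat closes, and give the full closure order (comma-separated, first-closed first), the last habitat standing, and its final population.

Closure order: Ashgrove, Elkhorn, Greywater, Dunmere, Cedarfen, Briarlake
Last habitat: Ironridge with 111 animals

Round 1: Ashgrove=24 Briarlake=10 Cedarfen=11 Dunmere=22 Elkhorn=20 Greywater=18 Ironridge=6 → close Ashgrove (overflow 16)
  24÷6 = 4 each, +1 to first 0
Round 2: Briarlake=14 Cedarfen=15 Dunmere=26 Elkhorn=24 Greywater=22 Ironridge=10 → close Elkhorn (overflow 18)
  24÷5 = 4 each, +1 to first 4
Round 3: Briarlake=19 Cedarfen=20 Dunmere=31 Greywater=27 Ironridge=14 → close Greywater (overflow 22)
  27÷4 = 6 each, +1 to first 3
Round 4: Briarlake=26 Cedarfen=27 Dunmere=38 Ironridge=20 → close Dunmere (overflow 27)
  38÷3 = 12 each, +1 to first 2
Round 5: Briarlake=39 Cedarfen=40 Ironridge=32 → close Cedarfen (overflow 31)
  40÷2 = 20 each, +1 to first 0
Round 6: Briarlake=59 Ironridge=52 → close Briarlake (overflow 46)
  59÷1 = 59 each, +1 to first 0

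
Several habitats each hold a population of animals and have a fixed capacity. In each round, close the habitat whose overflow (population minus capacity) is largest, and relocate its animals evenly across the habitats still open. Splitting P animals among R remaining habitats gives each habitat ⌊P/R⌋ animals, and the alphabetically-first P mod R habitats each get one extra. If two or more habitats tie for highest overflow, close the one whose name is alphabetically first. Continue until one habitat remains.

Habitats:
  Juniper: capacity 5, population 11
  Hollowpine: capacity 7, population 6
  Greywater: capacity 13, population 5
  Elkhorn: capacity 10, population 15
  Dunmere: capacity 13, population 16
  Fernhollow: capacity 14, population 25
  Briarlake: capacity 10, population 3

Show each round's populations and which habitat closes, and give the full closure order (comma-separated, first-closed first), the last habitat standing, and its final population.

Round 1: Briarlake=3 Dunmere=16 Elkhorn=15 Fernhollow=25 Greywater=5 Hollowpine=6 Juniper=11 → close Fernhollow (overflow 11)
  25÷6 = 4 each, +1 to first 1
Round 2: Briarlake=8 Dunmere=20 Elkhorn=19 Greywater=9 Hollowpine=10 Juniper=15 → close Juniper (overflow 10)
  15÷5 = 3 each, +1 to first 0
Round 3: Briarlake=11 Dunmere=23 Elkhorn=22 Greywater=12 Hollowpine=13 → close Elkhorn (overflow 12)
  22÷4 = 5 each, +1 to first 2
Round 4: Briarlake=17 Dunmere=29 Greywater=17 Hollowpine=18 → close Dunmere (overflow 16)
  29÷3 = 9 each, +1 to first 2
Round 5: Briarlake=27 Greywater=27 Hollowpine=27 → close Hollowpine (overflow 20)
  27÷2 = 13 each, +1 to first 1
Round 6: Briarlake=41 Greywater=40 → close Briarlake (overflow 31)
  41÷1 = 41 each, +1 to first 0

Closure order: Fernhollow, Juniper, Elkhorn, Dunmere, Hollowpine, Briarlake
Last habitat: Greywater with 81 animals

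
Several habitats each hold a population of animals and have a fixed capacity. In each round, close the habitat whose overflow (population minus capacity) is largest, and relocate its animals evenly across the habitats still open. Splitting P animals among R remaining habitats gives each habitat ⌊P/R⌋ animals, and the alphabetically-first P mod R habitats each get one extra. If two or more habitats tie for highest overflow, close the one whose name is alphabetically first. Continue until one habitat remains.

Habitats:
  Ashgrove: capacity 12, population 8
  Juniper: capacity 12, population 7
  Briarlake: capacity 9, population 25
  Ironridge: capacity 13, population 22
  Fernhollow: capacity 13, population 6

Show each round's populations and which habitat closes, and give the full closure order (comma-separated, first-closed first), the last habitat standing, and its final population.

Round 1: Ashgrove=8 Briarlake=25 Fernhollow=6 Ironridge=22 Juniper=7 → close Briarlake (overflow 16)
  25÷4 = 6 each, +1 to first 1
Round 2: Ashgrove=15 Fernhollow=12 Ironridge=28 Juniper=13 → close Ironridge (overflow 15)
  28÷3 = 9 each, +1 to first 1
Round 3: Ashgrove=25 Fernhollow=21 Juniper=22 → close Ashgrove (overflow 13)
  25÷2 = 12 each, +1 to first 1
Round 4: Fernhollow=34 Juniper=34 → close Juniper (overflow 22)
  34÷1 = 34 each, +1 to first 0

Closure order: Briarlake, Ironridge, Ashgrove, Juniper
Last habitat: Fernhollow with 68 animals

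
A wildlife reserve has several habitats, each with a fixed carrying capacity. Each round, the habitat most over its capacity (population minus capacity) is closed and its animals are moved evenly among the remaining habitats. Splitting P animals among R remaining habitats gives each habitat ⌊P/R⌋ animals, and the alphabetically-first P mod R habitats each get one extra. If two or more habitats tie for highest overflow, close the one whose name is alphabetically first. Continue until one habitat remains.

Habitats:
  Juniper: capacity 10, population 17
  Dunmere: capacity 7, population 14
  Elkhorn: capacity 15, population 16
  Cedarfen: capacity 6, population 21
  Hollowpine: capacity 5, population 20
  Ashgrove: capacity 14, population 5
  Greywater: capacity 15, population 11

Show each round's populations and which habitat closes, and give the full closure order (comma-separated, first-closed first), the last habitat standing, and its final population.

Closure order: Cedarfen, Hollowpine, Dunmere, Juniper, Elkhorn, Greywater
Last habitat: Ashgrove with 104 animals

Round 1: Ashgrove=5 Cedarfen=21 Dunmere=14 Elkhorn=16 Greywater=11 Hollowpine=20 Juniper=17 → close Cedarfen (overflow 15)
  21÷6 = 3 each, +1 to first 3
Round 2: Ashgrove=9 Dunmere=18 Elkhorn=20 Greywater=14 Hollowpine=23 Juniper=20 → close Hollowpine (overflow 18)
  23÷5 = 4 each, +1 to first 3
Round 3: Ashgrove=14 Dunmere=23 Elkhorn=25 Greywater=18 Juniper=24 → close Dunmere (overflow 16)
  23÷4 = 5 each, +1 to first 3
Round 4: Ashgrove=20 Elkhorn=31 Greywater=24 Juniper=29 → close Juniper (overflow 19)
  29÷3 = 9 each, +1 to first 2
Round 5: Ashgrove=30 Elkhorn=41 Greywater=33 → close Elkhorn (overflow 26)
  41÷2 = 20 each, +1 to first 1
Round 6: Ashgrove=51 Greywater=53 → close Greywater (overflow 38)
  53÷1 = 53 each, +1 to first 0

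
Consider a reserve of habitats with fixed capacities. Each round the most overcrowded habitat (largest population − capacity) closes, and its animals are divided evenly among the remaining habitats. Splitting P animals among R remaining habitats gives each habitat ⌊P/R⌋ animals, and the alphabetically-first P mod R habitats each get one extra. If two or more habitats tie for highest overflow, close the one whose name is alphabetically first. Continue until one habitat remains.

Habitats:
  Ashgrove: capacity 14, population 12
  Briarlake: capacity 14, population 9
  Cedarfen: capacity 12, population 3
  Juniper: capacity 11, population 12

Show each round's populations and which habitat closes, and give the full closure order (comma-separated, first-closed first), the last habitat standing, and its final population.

Round 1: Ashgrove=12 Briarlake=9 Cedarfen=3 Juniper=12 → close Juniper (overflow 1)
  12÷3 = 4 each, +1 to first 0
Round 2: Ashgrove=16 Briarlake=13 Cedarfen=7 → close Ashgrove (overflow 2)
  16÷2 = 8 each, +1 to first 0
Round 3: Briarlake=21 Cedarfen=15 → close Briarlake (overflow 7)
  21÷1 = 21 each, +1 to first 0

Closure order: Juniper, Ashgrove, Briarlake
Last habitat: Cedarfen with 36 animals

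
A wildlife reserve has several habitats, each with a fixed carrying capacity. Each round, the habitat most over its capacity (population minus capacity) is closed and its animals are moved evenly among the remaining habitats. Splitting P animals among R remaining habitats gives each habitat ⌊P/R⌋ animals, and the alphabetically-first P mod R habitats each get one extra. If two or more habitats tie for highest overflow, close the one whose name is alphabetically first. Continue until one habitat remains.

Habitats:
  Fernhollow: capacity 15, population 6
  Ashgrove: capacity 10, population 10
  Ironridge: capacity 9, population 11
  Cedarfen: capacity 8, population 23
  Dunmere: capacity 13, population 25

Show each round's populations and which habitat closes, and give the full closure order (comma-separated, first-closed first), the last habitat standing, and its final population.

Round 1: Ashgrove=10 Cedarfen=23 Dunmere=25 Fernhollow=6 Ironridge=11 → close Cedarfen (overflow 15)
  23÷4 = 5 each, +1 to first 3
Round 2: Ashgrove=16 Dunmere=31 Fernhollow=12 Ironridge=16 → close Dunmere (overflow 18)
  31÷3 = 10 each, +1 to first 1
Round 3: Ashgrove=27 Fernhollow=22 Ironridge=26 → close Ashgrove (overflow 17)
  27÷2 = 13 each, +1 to first 1
Round 4: Fernhollow=36 Ironridge=39 → close Ironridge (overflow 30)
  39÷1 = 39 each, +1 to first 0

Closure order: Cedarfen, Dunmere, Ashgrove, Ironridge
Last habitat: Fernhollow with 75 animals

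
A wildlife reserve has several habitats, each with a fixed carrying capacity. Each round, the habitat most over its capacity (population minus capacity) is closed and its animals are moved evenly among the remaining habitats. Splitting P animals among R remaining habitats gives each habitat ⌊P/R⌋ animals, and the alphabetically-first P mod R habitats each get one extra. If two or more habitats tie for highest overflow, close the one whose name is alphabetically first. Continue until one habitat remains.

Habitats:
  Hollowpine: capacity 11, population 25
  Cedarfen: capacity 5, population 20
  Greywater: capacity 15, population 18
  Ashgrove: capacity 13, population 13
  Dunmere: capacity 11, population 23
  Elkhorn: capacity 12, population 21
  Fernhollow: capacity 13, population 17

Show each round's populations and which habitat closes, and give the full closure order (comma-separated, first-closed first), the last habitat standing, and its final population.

Round 1: Ashgrove=13 Cedarfen=20 Dunmere=23 Elkhorn=21 Fernhollow=17 Greywater=18 Hollowpine=25 → close Cedarfen (overflow 15)
  20÷6 = 3 each, +1 to first 2
Round 2: Ashgrove=17 Dunmere=27 Elkhorn=24 Fernhollow=20 Greywater=21 Hollowpine=28 → close Hollowpine (overflow 17)
  28÷5 = 5 each, +1 to first 3
Round 3: Ashgrove=23 Dunmere=33 Elkhorn=30 Fernhollow=25 Greywater=26 → close Dunmere (overflow 22)
  33÷4 = 8 each, +1 to first 1
Round 4: Ashgrove=32 Elkhorn=38 Fernhollow=33 Greywater=34 → close Elkhorn (overflow 26)
  38÷3 = 12 each, +1 to first 2
Round 5: Ashgrove=45 Fernhollow=46 Greywater=46 → close Fernhollow (overflow 33)
  46÷2 = 23 each, +1 to first 0
Round 6: Ashgrove=68 Greywater=69 → close Ashgrove (overflow 55)
  68÷1 = 68 each, +1 to first 0

Closure order: Cedarfen, Hollowpine, Dunmere, Elkhorn, Fernhollow, Ashgrove
Last habitat: Greywater with 137 animals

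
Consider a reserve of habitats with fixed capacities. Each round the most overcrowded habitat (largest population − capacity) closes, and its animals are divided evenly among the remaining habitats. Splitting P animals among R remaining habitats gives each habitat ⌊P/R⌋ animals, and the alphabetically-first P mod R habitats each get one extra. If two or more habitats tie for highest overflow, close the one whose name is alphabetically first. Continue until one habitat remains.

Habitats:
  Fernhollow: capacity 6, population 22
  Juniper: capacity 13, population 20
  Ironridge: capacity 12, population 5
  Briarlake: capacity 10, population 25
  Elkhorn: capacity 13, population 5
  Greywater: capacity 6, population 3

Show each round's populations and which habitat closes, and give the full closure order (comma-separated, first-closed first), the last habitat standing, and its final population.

Round 1: Briarlake=25 Elkhorn=5 Fernhollow=22 Greywater=3 Ironridge=5 Juniper=20 → close Fernhollow (overflow 16)
  22÷5 = 4 each, +1 to first 2
Round 2: Briarlake=30 Elkhorn=10 Greywater=7 Ironridge=9 Juniper=24 → close Briarlake (overflow 20)
  30÷4 = 7 each, +1 to first 2
Round 3: Elkhorn=18 Greywater=15 Ironridge=16 Juniper=31 → close Juniper (overflow 18)
  31÷3 = 10 each, +1 to first 1
Round 4: Elkhorn=29 Greywater=25 Ironridge=26 → close Greywater (overflow 19)
  25÷2 = 12 each, +1 to first 1
Round 5: Elkhorn=42 Ironridge=38 → close Elkhorn (overflow 29)
  42÷1 = 42 each, +1 to first 0

Closure order: Fernhollow, Briarlake, Juniper, Greywater, Elkhorn
Last habitat: Ironridge with 80 animals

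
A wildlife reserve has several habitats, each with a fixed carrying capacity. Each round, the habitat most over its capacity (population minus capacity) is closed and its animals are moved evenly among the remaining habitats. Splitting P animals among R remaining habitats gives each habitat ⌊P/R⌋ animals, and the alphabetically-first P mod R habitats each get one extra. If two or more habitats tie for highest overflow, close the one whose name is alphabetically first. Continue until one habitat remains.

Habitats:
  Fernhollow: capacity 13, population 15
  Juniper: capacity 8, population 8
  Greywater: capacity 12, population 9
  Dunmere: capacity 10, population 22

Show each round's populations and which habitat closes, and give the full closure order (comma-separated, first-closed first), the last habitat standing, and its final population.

Round 1: Dunmere=22 Fernhollow=15 Greywater=9 Juniper=8 → close Dunmere (overflow 12)
  22÷3 = 7 each, +1 to first 1
Round 2: Fernhollow=23 Greywater=16 Juniper=15 → close Fernhollow (overflow 10)
  23÷2 = 11 each, +1 to first 1
Round 3: Greywater=28 Juniper=26 → close Juniper (overflow 18)
  26÷1 = 26 each, +1 to first 0

Closure order: Dunmere, Fernhollow, Juniper
Last habitat: Greywater with 54 animals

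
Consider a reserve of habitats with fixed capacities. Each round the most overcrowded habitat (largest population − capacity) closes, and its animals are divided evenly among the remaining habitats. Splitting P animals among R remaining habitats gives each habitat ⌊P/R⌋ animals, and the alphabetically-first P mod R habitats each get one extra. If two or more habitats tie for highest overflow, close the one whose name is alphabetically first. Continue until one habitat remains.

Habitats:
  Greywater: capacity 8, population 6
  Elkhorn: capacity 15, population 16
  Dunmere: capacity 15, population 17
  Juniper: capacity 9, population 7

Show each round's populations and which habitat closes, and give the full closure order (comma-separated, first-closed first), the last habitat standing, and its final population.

Round 1: Dunmere=17 Elkhorn=16 Greywater=6 Juniper=7 → close Dunmere (overflow 2)
  17÷3 = 5 each, +1 to first 2
Round 2: Elkhorn=22 Greywater=12 Juniper=12 → close Elkhorn (overflow 7)
  22÷2 = 11 each, +1 to first 0
Round 3: Greywater=23 Juniper=23 → close Greywater (overflow 15)
  23÷1 = 23 each, +1 to first 0

Closure order: Dunmere, Elkhorn, Greywater
Last habitat: Juniper with 46 animals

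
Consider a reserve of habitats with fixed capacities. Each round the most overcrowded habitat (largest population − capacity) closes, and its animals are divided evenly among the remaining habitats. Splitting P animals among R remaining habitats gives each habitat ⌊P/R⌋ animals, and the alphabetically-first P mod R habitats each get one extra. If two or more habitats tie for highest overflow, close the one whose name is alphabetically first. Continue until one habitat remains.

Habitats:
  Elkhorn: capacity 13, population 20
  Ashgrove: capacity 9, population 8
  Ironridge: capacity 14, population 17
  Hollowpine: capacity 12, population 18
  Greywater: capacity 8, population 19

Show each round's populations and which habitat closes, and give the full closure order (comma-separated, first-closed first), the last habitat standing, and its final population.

Round 1: Ashgrove=8 Elkhorn=20 Greywater=19 Hollowpine=18 Ironridge=17 → close Greywater (overflow 11)
  19÷4 = 4 each, +1 to first 3
Round 2: Ashgrove=13 Elkhorn=25 Hollowpine=23 Ironridge=21 → close Elkhorn (overflow 12)
  25÷3 = 8 each, +1 to first 1
Round 3: Ashgrove=22 Hollowpine=31 Ironridge=29 → close Hollowpine (overflow 19)
  31÷2 = 15 each, +1 to first 1
Round 4: Ashgrove=38 Ironridge=44 → close Ironridge (overflow 30)
  44÷1 = 44 each, +1 to first 0

Closure order: Greywater, Elkhorn, Hollowpine, Ironridge
Last habitat: Ashgrove with 82 animals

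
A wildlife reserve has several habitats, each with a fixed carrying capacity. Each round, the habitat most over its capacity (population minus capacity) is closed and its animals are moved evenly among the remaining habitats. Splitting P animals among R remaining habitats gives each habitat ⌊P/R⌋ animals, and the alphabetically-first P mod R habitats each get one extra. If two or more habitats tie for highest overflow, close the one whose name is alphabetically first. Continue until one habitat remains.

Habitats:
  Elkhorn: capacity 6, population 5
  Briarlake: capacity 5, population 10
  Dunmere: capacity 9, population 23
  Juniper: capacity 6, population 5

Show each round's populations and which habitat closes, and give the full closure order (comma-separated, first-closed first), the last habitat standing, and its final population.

Round 1: Briarlake=10 Dunmere=23 Elkhorn=5 Juniper=5 → close Dunmere (overflow 14)
  23÷3 = 7 each, +1 to first 2
Round 2: Briarlake=18 Elkhorn=13 Juniper=12 → close Briarlake (overflow 13)
  18÷2 = 9 each, +1 to first 0
Round 3: Elkhorn=22 Juniper=21 → close Elkhorn (overflow 16)
  22÷1 = 22 each, +1 to first 0

Closure order: Dunmere, Briarlake, Elkhorn
Last habitat: Juniper with 43 animals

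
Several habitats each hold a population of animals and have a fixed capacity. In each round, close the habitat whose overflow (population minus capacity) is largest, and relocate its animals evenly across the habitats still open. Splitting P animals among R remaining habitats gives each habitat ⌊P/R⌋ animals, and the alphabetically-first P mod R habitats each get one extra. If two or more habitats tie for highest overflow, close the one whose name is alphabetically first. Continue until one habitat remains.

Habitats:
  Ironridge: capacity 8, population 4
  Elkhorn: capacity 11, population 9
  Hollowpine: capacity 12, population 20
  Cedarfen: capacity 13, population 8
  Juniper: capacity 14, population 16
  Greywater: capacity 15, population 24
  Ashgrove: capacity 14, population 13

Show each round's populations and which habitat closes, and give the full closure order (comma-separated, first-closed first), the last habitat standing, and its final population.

Closure order: Greywater, Hollowpine, Juniper, Ashgrove, Elkhorn, Cedarfen
Last habitat: Ironridge with 94 animals

Round 1: Ashgrove=13 Cedarfen=8 Elkhorn=9 Greywater=24 Hollowpine=20 Ironridge=4 Juniper=16 → close Greywater (overflow 9)
  24÷6 = 4 each, +1 to first 0
Round 2: Ashgrove=17 Cedarfen=12 Elkhorn=13 Hollowpine=24 Ironridge=8 Juniper=20 → close Hollowpine (overflow 12)
  24÷5 = 4 each, +1 to first 4
Round 3: Ashgrove=22 Cedarfen=17 Elkhorn=18 Ironridge=13 Juniper=24 → close Juniper (overflow 10)
  24÷4 = 6 each, +1 to first 0
Round 4: Ashgrove=28 Cedarfen=23 Elkhorn=24 Ironridge=19 → close Ashgrove (overflow 14)
  28÷3 = 9 each, +1 to first 1
Round 5: Cedarfen=33 Elkhorn=33 Ironridge=28 → close Elkhorn (overflow 22)
  33÷2 = 16 each, +1 to first 1
Round 6: Cedarfen=50 Ironridge=44 → close Cedarfen (overflow 37)
  50÷1 = 50 each, +1 to first 0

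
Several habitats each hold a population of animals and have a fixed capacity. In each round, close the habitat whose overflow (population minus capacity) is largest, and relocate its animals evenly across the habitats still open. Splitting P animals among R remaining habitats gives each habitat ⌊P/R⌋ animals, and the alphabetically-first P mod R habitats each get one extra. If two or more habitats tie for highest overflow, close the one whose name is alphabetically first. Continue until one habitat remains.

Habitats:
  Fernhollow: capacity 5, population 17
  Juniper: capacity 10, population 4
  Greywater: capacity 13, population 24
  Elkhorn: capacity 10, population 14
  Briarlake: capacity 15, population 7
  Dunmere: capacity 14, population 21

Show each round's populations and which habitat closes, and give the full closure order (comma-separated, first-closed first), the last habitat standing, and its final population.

Round 1: Briarlake=7 Dunmere=21 Elkhorn=14 Fernhollow=17 Greywater=24 Juniper=4 → close Fernhollow (overflow 12)
  17÷5 = 3 each, +1 to first 2
Round 2: Briarlake=11 Dunmere=25 Elkhorn=17 Greywater=27 Juniper=7 → close Greywater (overflow 14)
  27÷4 = 6 each, +1 to first 3
Round 3: Briarlake=18 Dunmere=32 Elkhorn=24 Juniper=13 → close Dunmere (overflow 18)
  32÷3 = 10 each, +1 to first 2
Round 4: Briarlake=29 Elkhorn=35 Juniper=23 → close Elkhorn (overflow 25)
  35÷2 = 17 each, +1 to first 1
Round 5: Briarlake=47 Juniper=40 → close Briarlake (overflow 32)
  47÷1 = 47 each, +1 to first 0

Closure order: Fernhollow, Greywater, Dunmere, Elkhorn, Briarlake
Last habitat: Juniper with 87 animals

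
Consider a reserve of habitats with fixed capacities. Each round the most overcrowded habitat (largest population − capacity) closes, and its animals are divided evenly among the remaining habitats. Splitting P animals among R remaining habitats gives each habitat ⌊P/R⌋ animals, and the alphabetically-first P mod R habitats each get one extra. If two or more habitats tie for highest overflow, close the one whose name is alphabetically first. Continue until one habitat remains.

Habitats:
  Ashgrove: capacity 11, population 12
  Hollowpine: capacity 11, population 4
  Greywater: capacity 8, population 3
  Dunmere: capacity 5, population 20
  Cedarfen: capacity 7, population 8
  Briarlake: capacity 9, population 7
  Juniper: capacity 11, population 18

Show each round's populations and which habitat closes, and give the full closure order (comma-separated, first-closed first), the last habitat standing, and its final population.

Round 1: Ashgrove=12 Briarlake=7 Cedarfen=8 Dunmere=20 Greywater=3 Hollowpine=4 Juniper=18 → close Dunmere (overflow 15)
  20÷6 = 3 each, +1 to first 2
Round 2: Ashgrove=16 Briarlake=11 Cedarfen=11 Greywater=6 Hollowpine=7 Juniper=21 → close Juniper (overflow 10)
  21÷5 = 4 each, +1 to first 1
Round 3: Ashgrove=21 Briarlake=15 Cedarfen=15 Greywater=10 Hollowpine=11 → close Ashgrove (overflow 10)
  21÷4 = 5 each, +1 to first 1
Round 4: Briarlake=21 Cedarfen=20 Greywater=15 Hollowpine=16 → close Cedarfen (overflow 13)
  20÷3 = 6 each, +1 to first 2
Round 5: Briarlake=28 Greywater=22 Hollowpine=22 → close Briarlake (overflow 19)
  28÷2 = 14 each, +1 to first 0
Round 6: Greywater=36 Hollowpine=36 → close Greywater (overflow 28)
  36÷1 = 36 each, +1 to first 0

Closure order: Dunmere, Juniper, Ashgrove, Cedarfen, Briarlake, Greywater
Last habitat: Hollowpine with 72 animals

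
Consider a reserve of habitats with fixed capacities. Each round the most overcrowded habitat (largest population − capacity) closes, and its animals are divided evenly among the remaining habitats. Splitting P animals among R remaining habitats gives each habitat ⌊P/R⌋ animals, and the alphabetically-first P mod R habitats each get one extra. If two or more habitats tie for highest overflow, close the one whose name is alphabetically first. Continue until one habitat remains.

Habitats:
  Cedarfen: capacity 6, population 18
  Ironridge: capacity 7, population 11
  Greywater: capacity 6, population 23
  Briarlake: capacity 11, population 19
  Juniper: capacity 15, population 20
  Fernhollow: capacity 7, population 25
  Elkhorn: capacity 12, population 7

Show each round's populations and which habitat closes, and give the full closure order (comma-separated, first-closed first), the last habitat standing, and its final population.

Round 1: Briarlake=19 Cedarfen=18 Elkhorn=7 Fernhollow=25 Greywater=23 Ironridge=11 Juniper=20 → close Fernhollow (overflow 18)
  25÷6 = 4 each, +1 to first 1
Round 2: Briarlake=24 Cedarfen=22 Elkhorn=11 Greywater=27 Ironridge=15 Juniper=24 → close Greywater (overflow 21)
  27÷5 = 5 each, +1 to first 2
Round 3: Briarlake=30 Cedarfen=28 Elkhorn=16 Ironridge=20 Juniper=29 → close Cedarfen (overflow 22)
  28÷4 = 7 each, +1 to first 0
Round 4: Briarlake=37 Elkhorn=23 Ironridge=27 Juniper=36 → close Briarlake (overflow 26)
  37÷3 = 12 each, +1 to first 1
Round 5: Elkhorn=36 Ironridge=39 Juniper=48 → close Juniper (overflow 33)
  48÷2 = 24 each, +1 to first 0
Round 6: Elkhorn=60 Ironridge=63 → close Ironridge (overflow 56)
  63÷1 = 63 each, +1 to first 0

Closure order: Fernhollow, Greywater, Cedarfen, Briarlake, Juniper, Ironridge
Last habitat: Elkhorn with 123 animals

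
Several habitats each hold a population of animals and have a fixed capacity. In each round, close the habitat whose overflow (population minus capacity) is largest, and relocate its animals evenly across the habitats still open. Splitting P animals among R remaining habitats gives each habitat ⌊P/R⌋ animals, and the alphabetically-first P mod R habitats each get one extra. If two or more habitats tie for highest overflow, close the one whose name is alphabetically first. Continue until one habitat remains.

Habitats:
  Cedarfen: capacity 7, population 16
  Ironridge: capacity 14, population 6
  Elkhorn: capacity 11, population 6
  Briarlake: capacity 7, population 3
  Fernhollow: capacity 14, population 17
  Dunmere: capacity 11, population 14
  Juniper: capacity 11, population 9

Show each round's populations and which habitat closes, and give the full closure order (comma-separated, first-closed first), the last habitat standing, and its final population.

Round 1: Briarlake=3 Cedarfen=16 Dunmere=14 Elkhorn=6 Fernhollow=17 Ironridge=6 Juniper=9 → close Cedarfen (overflow 9)
  16÷6 = 2 each, +1 to first 4
Round 2: Briarlake=6 Dunmere=17 Elkhorn=9 Fernhollow=20 Ironridge=8 Juniper=11 → close Dunmere (overflow 6)
  17÷5 = 3 each, +1 to first 2
Round 3: Briarlake=10 Elkhorn=13 Fernhollow=23 Ironridge=11 Juniper=14 → close Fernhollow (overflow 9)
  23÷4 = 5 each, +1 to first 3
Round 4: Briarlake=16 Elkhorn=19 Ironridge=17 Juniper=19 → close Briarlake (overflow 9)
  16÷3 = 5 each, +1 to first 1
Round 5: Elkhorn=25 Ironridge=22 Juniper=24 → close Elkhorn (overflow 14)
  25÷2 = 12 each, +1 to first 1
Round 6: Ironridge=35 Juniper=36 → close Juniper (overflow 25)
  36÷1 = 36 each, +1 to first 0

Closure order: Cedarfen, Dunmere, Fernhollow, Briarlake, Elkhorn, Juniper
Last habitat: Ironridge with 71 animals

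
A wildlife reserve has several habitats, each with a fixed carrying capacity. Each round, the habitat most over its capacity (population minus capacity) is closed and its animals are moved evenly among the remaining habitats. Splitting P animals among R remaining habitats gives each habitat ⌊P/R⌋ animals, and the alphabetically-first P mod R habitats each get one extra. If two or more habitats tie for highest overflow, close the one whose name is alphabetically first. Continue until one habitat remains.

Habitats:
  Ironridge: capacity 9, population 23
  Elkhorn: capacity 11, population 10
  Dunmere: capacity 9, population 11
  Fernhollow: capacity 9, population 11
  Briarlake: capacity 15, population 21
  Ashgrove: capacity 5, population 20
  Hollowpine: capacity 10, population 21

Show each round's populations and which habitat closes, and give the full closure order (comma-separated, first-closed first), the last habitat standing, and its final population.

Closure order: Ashgrove, Ironridge, Hollowpine, Briarlake, Dunmere, Fernhollow
Last habitat: Elkhorn with 117 animals

Round 1: Ashgrove=20 Briarlake=21 Dunmere=11 Elkhorn=10 Fernhollow=11 Hollowpine=21 Ironridge=23 → close Ashgrove (overflow 15)
  20÷6 = 3 each, +1 to first 2
Round 2: Briarlake=25 Dunmere=15 Elkhorn=13 Fernhollow=14 Hollowpine=24 Ironridge=26 → close Ironridge (overflow 17)
  26÷5 = 5 each, +1 to first 1
Round 3: Briarlake=31 Dunmere=20 Elkhorn=18 Fernhollow=19 Hollowpine=29 → close Hollowpine (overflow 19)
  29÷4 = 7 each, +1 to first 1
Round 4: Briarlake=39 Dunmere=27 Elkhorn=25 Fernhollow=26 → close Briarlake (overflow 24)
  39÷3 = 13 each, +1 to first 0
Round 5: Dunmere=40 Elkhorn=38 Fernhollow=39 → close Dunmere (overflow 31)
  40÷2 = 20 each, +1 to first 0
Round 6: Elkhorn=58 Fernhollow=59 → close Fernhollow (overflow 50)
  59÷1 = 59 each, +1 to first 0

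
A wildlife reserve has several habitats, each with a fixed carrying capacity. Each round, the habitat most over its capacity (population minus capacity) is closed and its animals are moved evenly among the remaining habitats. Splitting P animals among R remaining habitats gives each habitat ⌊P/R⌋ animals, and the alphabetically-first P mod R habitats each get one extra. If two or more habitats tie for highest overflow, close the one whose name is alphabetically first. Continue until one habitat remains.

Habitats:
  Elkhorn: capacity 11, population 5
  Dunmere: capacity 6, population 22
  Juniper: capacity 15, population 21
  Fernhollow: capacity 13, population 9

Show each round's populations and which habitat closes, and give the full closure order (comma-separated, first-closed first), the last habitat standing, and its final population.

Closure order: Dunmere, Juniper, Fernhollow
Last habitat: Elkhorn with 57 animals

Round 1: Dunmere=22 Elkhorn=5 Fernhollow=9 Juniper=21 → close Dunmere (overflow 16)
  22÷3 = 7 each, +1 to first 1
Round 2: Elkhorn=13 Fernhollow=16 Juniper=28 → close Juniper (overflow 13)
  28÷2 = 14 each, +1 to first 0
Round 3: Elkhorn=27 Fernhollow=30 → close Fernhollow (overflow 17)
  30÷1 = 30 each, +1 to first 0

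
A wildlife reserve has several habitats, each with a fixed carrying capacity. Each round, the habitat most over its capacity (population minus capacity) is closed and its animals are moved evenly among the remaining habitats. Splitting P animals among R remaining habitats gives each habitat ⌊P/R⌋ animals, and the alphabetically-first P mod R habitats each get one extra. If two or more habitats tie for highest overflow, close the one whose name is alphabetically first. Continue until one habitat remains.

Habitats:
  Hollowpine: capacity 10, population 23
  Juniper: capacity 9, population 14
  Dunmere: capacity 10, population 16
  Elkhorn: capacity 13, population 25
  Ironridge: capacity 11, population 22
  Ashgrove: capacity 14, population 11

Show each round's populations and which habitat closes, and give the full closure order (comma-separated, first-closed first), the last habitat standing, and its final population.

Closure order: Hollowpine, Elkhorn, Ironridge, Dunmere, Juniper
Last habitat: Ashgrove with 111 animals

Round 1: Ashgrove=11 Dunmere=16 Elkhorn=25 Hollowpine=23 Ironridge=22 Juniper=14 → close Hollowpine (overflow 13)
  23÷5 = 4 each, +1 to first 3
Round 2: Ashgrove=16 Dunmere=21 Elkhorn=30 Ironridge=26 Juniper=18 → close Elkhorn (overflow 17)
  30÷4 = 7 each, +1 to first 2
Round 3: Ashgrove=24 Dunmere=29 Ironridge=33 Juniper=25 → close Ironridge (overflow 22)
  33÷3 = 11 each, +1 to first 0
Round 4: Ashgrove=35 Dunmere=40 Juniper=36 → close Dunmere (overflow 30)
  40÷2 = 20 each, +1 to first 0
Round 5: Ashgrove=55 Juniper=56 → close Juniper (overflow 47)
  56÷1 = 56 each, +1 to first 0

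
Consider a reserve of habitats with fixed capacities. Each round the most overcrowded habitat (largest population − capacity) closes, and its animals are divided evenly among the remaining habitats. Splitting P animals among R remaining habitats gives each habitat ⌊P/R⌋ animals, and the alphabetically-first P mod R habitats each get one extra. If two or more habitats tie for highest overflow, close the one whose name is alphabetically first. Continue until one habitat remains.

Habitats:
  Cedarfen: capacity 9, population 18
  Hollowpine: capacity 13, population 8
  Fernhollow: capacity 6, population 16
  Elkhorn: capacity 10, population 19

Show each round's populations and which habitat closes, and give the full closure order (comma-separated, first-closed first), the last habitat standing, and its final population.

Closure order: Fernhollow, Cedarfen, Elkhorn
Last habitat: Hollowpine with 61 animals

Round 1: Cedarfen=18 Elkhorn=19 Fernhollow=16 Hollowpine=8 → close Fernhollow (overflow 10)
  16÷3 = 5 each, +1 to first 1
Round 2: Cedarfen=24 Elkhorn=24 Hollowpine=13 → close Cedarfen (overflow 15)
  24÷2 = 12 each, +1 to first 0
Round 3: Elkhorn=36 Hollowpine=25 → close Elkhorn (overflow 26)
  36÷1 = 36 each, +1 to first 0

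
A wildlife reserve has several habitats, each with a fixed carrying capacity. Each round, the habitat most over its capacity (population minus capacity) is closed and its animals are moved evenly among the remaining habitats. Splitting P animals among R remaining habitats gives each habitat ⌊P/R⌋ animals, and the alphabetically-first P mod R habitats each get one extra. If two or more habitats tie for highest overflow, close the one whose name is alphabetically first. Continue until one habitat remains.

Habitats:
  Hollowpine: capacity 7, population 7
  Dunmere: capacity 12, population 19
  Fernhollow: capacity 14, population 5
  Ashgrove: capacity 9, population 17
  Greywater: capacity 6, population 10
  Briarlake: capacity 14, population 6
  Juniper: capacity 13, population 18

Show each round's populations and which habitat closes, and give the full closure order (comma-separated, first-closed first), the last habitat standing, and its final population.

Closure order: Ashgrove, Dunmere, Greywater, Juniper, Hollowpine, Briarlake
Last habitat: Fernhollow with 82 animals

Round 1: Ashgrove=17 Briarlake=6 Dunmere=19 Fernhollow=5 Greywater=10 Hollowpine=7 Juniper=18 → close Ashgrove (overflow 8)
  17÷6 = 2 each, +1 to first 5
Round 2: Briarlake=9 Dunmere=22 Fernhollow=8 Greywater=13 Hollowpine=10 Juniper=20 → close Dunmere (overflow 10)
  22÷5 = 4 each, +1 to first 2
Round 3: Briarlake=14 Fernhollow=13 Greywater=17 Hollowpine=14 Juniper=24 → close Greywater (overflow 11)
  17÷4 = 4 each, +1 to first 1
Round 4: Briarlake=19 Fernhollow=17 Hollowpine=18 Juniper=28 → close Juniper (overflow 15)
  28÷3 = 9 each, +1 to first 1
Round 5: Briarlake=29 Fernhollow=26 Hollowpine=27 → close Hollowpine (overflow 20)
  27÷2 = 13 each, +1 to first 1
Round 6: Briarlake=43 Fernhollow=39 → close Briarlake (overflow 29)
  43÷1 = 43 each, +1 to first 0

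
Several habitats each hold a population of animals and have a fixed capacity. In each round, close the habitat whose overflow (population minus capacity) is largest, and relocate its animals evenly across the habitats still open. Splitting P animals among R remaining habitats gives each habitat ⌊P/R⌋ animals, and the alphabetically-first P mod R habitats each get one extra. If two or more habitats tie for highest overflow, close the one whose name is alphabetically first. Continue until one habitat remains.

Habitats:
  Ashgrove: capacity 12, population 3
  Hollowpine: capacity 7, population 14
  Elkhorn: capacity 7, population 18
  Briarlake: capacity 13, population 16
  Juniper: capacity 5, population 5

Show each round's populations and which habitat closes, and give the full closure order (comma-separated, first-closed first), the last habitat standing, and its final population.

Closure order: Elkhorn, Hollowpine, Briarlake, Juniper
Last habitat: Ashgrove with 56 animals

Round 1: Ashgrove=3 Briarlake=16 Elkhorn=18 Hollowpine=14 Juniper=5 → close Elkhorn (overflow 11)
  18÷4 = 4 each, +1 to first 2
Round 2: Ashgrove=8 Briarlake=21 Hollowpine=18 Juniper=9 → close Hollowpine (overflow 11)
  18÷3 = 6 each, +1 to first 0
Round 3: Ashgrove=14 Briarlake=27 Juniper=15 → close Briarlake (overflow 14)
  27÷2 = 13 each, +1 to first 1
Round 4: Ashgrove=28 Juniper=28 → close Juniper (overflow 23)
  28÷1 = 28 each, +1 to first 0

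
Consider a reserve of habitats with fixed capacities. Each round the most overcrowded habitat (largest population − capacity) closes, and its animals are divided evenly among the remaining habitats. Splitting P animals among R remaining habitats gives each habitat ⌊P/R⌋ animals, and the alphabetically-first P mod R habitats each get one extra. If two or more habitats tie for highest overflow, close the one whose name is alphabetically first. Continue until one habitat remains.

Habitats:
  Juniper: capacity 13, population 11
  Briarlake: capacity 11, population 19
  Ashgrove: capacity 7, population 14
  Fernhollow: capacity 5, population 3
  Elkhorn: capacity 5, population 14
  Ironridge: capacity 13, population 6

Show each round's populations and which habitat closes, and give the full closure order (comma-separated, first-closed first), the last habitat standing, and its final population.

Closure order: Elkhorn, Briarlake, Ashgrove, Fernhollow, Juniper
Last habitat: Ironridge with 67 animals

Round 1: Ashgrove=14 Briarlake=19 Elkhorn=14 Fernhollow=3 Ironridge=6 Juniper=11 → close Elkhorn (overflow 9)
  14÷5 = 2 each, +1 to first 4
Round 2: Ashgrove=17 Briarlake=22 Fernhollow=6 Ironridge=9 Juniper=13 → close Briarlake (overflow 11)
  22÷4 = 5 each, +1 to first 2
Round 3: Ashgrove=23 Fernhollow=12 Ironridge=14 Juniper=18 → close Ashgrove (overflow 16)
  23÷3 = 7 each, +1 to first 2
Round 4: Fernhollow=20 Ironridge=22 Juniper=25 → close Fernhollow (overflow 15)
  20÷2 = 10 each, +1 to first 0
Round 5: Ironridge=32 Juniper=35 → close Juniper (overflow 22)
  35÷1 = 35 each, +1 to first 0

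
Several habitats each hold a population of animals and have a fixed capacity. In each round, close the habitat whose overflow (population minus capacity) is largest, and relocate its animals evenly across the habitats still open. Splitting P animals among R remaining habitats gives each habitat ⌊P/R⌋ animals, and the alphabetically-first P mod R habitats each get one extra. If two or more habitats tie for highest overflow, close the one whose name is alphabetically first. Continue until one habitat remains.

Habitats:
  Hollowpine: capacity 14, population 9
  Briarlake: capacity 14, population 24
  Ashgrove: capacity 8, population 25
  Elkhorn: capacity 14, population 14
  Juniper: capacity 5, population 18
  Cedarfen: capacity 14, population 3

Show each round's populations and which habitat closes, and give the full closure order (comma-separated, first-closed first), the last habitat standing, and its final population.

Round 1: Ashgrove=25 Briarlake=24 Cedarfen=3 Elkhorn=14 Hollowpine=9 Juniper=18 → close Ashgrove (overflow 17)
  25÷5 = 5 each, +1 to first 0
Round 2: Briarlake=29 Cedarfen=8 Elkhorn=19 Hollowpine=14 Juniper=23 → close Juniper (overflow 18)
  23÷4 = 5 each, +1 to first 3
Round 3: Briarlake=35 Cedarfen=14 Elkhorn=25 Hollowpine=19 → close Briarlake (overflow 21)
  35÷3 = 11 each, +1 to first 2
Round 4: Cedarfen=26 Elkhorn=37 Hollowpine=30 → close Elkhorn (overflow 23)
  37÷2 = 18 each, +1 to first 1
Round 5: Cedarfen=45 Hollowpine=48 → close Hollowpine (overflow 34)
  48÷1 = 48 each, +1 to first 0

Closure order: Ashgrove, Juniper, Briarlake, Elkhorn, Hollowpine
Last habitat: Cedarfen with 93 animals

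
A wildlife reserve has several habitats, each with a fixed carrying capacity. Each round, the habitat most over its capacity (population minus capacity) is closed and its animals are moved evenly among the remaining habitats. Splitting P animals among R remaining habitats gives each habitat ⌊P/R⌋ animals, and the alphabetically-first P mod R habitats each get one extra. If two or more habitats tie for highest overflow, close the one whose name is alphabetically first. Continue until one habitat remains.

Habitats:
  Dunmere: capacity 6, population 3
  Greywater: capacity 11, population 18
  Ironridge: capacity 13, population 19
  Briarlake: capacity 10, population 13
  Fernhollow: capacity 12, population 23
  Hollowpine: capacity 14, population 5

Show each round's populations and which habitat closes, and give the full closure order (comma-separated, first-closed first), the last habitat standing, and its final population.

Round 1: Briarlake=13 Dunmere=3 Fernhollow=23 Greywater=18 Hollowpine=5 Ironridge=19 → close Fernhollow (overflow 11)
  23÷5 = 4 each, +1 to first 3
Round 2: Briarlake=18 Dunmere=8 Greywater=23 Hollowpine=9 Ironridge=23 → close Greywater (overflow 12)
  23÷4 = 5 each, +1 to first 3
Round 3: Briarlake=24 Dunmere=14 Hollowpine=15 Ironridge=28 → close Ironridge (overflow 15)
  28÷3 = 9 each, +1 to first 1
Round 4: Briarlake=34 Dunmere=23 Hollowpine=24 → close Briarlake (overflow 24)
  34÷2 = 17 each, +1 to first 0
Round 5: Dunmere=40 Hollowpine=41 → close Dunmere (overflow 34)
  40÷1 = 40 each, +1 to first 0

Closure order: Fernhollow, Greywater, Ironridge, Briarlake, Dunmere
Last habitat: Hollowpine with 81 animals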